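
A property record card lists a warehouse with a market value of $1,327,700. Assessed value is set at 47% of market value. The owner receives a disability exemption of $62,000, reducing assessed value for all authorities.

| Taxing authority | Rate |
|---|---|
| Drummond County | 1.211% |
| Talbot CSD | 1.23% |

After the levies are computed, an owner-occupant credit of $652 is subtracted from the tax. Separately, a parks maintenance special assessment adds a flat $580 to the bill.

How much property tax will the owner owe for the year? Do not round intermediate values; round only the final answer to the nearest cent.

$13,646.88

Assessed value = $1,327,700 × 0.47 = $624,019
Taxable value = $624,019 − $62,000 = $562,019
Drummond County: $562,019 × 0.01211 = $6,806.05009
Talbot CSD: $562,019 × 0.0123 = $6,912.8337
Levies subtotal = $13,718.88379
After credit = $13,718.88379 − $652 = $13,066.88379
Total = $13,066.88379 + $580 = $13,646.88379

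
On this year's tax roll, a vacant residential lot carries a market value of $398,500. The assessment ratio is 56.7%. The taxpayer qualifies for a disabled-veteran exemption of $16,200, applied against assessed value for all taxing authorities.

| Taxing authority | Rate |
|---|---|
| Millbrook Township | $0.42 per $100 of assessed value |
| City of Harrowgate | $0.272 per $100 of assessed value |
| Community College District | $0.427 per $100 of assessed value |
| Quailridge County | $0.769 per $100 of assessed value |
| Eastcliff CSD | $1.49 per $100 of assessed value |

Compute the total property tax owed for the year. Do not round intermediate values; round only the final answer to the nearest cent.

$7,085.34

Assessed value = $398,500 × 0.567 = $225,949.5
Taxable value = $225,949.5 − $16,200 = $209,749.5
Millbrook Township: $209,749.5 × 0.0042 = $880.9479
City of Harrowgate: $209,749.5 × 0.00272 = $570.51864
Community College District: $209,749.5 × 0.00427 = $895.630365
Quailridge County: $209,749.5 × 0.00769 = $1,612.973655
Eastcliff CSD: $209,749.5 × 0.0149 = $3,125.26755
Total = $880.9479 + $570.51864 + $895.630365 + $1,612.973655 + $3,125.26755 = $7,085.33811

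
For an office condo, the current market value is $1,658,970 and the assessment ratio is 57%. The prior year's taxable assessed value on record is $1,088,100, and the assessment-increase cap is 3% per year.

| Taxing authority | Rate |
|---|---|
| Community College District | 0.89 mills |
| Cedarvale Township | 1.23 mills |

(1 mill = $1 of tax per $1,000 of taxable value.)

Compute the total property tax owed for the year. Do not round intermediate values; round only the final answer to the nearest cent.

$2,004.70

Uncapped assessed value = $1,658,970 × 0.57 = $945,612.9
Cap limit = $1,088,100 × 1.03 = $1,120,743
Taxable assessed value = min($945,612.9, $1,120,743) = $945,612.9 (cap does not bind)
Community College District: $945,612.9 × 0.00089 = $841.595481
Cedarvale Township: $945,612.9 × 0.00123 = $1,163.103867
Total = $2,004.699348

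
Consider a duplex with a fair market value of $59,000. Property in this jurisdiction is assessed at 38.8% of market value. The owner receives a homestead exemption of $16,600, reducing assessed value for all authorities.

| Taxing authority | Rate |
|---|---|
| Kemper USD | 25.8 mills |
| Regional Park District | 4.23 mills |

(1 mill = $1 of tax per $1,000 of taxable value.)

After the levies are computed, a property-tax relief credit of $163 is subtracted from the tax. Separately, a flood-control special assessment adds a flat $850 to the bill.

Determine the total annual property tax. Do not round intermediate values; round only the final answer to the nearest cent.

$875.95

Assessed value = $59,000 × 0.388 = $22,892
Taxable value = $22,892 − $16,600 = $6,292
Kemper USD: $6,292 × 0.0258 = $162.3336
Regional Park District: $6,292 × 0.00423 = $26.61516
Levies subtotal = $188.94876
After credit = $188.94876 − $163 = $25.94876
Total = $25.94876 + $850 = $875.94876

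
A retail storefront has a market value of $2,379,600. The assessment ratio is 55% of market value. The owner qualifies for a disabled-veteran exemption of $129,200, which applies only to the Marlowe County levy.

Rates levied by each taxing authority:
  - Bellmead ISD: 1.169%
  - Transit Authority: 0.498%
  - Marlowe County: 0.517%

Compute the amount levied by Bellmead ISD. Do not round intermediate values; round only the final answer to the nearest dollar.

$15,300

Assessed value = $2,379,600 × 0.55 = $1,308,780
Bellmead ISD taxable value = $1,308,780 (exemption does not apply)
Bellmead ISD levy = $1,308,780 × 0.01169 = $15,299.6382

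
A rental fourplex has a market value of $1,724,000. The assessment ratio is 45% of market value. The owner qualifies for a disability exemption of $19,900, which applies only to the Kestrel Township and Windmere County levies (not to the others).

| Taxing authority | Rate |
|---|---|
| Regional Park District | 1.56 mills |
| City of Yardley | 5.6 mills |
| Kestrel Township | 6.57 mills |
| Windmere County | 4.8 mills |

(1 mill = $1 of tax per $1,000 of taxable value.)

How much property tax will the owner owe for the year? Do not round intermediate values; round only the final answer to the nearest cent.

Assessed value = $1,724,000 × 0.45 = $775,800
Regional Park District: $775,800 × 0.00156 = $1,210.248
City of Yardley: $775,800 × 0.0056 = $4,344.48
Kestrel Township: ($775,800 − $19,900) × 0.00657 = $755,900 × 0.00657 = $4,966.263
Windmere County: ($775,800 − $19,900) × 0.0048 = $755,900 × 0.0048 = $3,628.32
Total = $14,149.311

$14,149.31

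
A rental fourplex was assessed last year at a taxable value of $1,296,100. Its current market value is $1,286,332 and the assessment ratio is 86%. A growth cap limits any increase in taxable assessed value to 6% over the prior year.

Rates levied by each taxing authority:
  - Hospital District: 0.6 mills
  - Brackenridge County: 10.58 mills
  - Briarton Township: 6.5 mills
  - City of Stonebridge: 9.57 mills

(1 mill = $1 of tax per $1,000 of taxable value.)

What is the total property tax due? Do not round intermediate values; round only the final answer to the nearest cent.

$30,145.19

Uncapped assessed value = $1,286,332 × 0.86 = $1,106,245.52
Cap limit = $1,296,100 × 1.06 = $1,373,866
Taxable assessed value = min($1,106,245.52, $1,373,866) = $1,106,245.52 (cap does not bind)
Hospital District: $1,106,245.52 × 0.0006 = $663.747312
Brackenridge County: $1,106,245.52 × 0.01058 = $11,704.0776016
Briarton Township: $1,106,245.52 × 0.0065 = $7,190.59588
City of Stonebridge: $1,106,245.52 × 0.00957 = $10,586.7696264
Total = $30,145.19042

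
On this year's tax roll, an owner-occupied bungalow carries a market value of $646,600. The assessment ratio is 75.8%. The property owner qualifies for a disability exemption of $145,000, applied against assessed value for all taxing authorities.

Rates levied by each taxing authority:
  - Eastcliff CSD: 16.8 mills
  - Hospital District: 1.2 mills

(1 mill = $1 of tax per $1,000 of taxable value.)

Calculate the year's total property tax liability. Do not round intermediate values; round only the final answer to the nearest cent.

Assessed value = $646,600 × 0.758 = $490,122.8
Taxable value = $490,122.8 − $145,000 = $345,122.8
Eastcliff CSD: $345,122.8 × 0.0168 = $5,798.06304
Hospital District: $345,122.8 × 0.0012 = $414.14736
Total = $5,798.06304 + $414.14736 = $6,212.2104

$6,212.21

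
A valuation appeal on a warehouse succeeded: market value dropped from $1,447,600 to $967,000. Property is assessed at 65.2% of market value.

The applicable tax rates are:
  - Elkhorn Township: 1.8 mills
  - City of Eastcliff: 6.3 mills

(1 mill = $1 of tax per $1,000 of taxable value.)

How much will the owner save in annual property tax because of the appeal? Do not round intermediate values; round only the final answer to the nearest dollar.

Old assessed value = $1,447,600 × 0.652 = $943,835.2
New assessed value = $967,000 × 0.652 = $630,484
Combined rate = 0.0018 + 0.0063 = 0.0081
Old tax = $943,835.2 × 0.0081 = $7,645.06512
New tax = $630,484 × 0.0081 = $5,106.9204
Reduction = $7,645.06512 − $5,106.9204 = $2,538.14472

$2,538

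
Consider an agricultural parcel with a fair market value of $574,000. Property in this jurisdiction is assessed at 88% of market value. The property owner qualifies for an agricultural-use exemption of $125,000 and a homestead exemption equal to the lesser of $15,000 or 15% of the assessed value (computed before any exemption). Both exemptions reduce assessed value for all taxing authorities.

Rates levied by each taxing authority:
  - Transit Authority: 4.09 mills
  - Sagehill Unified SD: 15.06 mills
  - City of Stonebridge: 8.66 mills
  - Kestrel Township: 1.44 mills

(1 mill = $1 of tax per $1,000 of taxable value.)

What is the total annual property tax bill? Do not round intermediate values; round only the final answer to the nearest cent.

Assessed value = $574,000 × 0.88 = $505,120
Homestead exemption = min($15,000, 15% × $505,120) = min($15,000, $75,768) = $15,000 (dollar cap binds)
Taxable value = $505,120 − $125,000 − $15,000 = $365,120
Transit Authority: $365,120 × 0.00409 = $1,493.3408
Sagehill Unified SD: $365,120 × 0.01506 = $5,498.7072
City of Stonebridge: $365,120 × 0.00866 = $3,161.9392
Kestrel Township: $365,120 × 0.00144 = $525.7728
Total = $10,679.76

$10,679.76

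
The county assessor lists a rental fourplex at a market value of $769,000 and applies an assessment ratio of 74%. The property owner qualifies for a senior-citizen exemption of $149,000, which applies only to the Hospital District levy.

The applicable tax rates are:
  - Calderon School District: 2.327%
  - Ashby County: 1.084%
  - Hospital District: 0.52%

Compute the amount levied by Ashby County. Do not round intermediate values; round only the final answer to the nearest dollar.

Assessed value = $769,000 × 0.74 = $569,060
Ashby County taxable value = $569,060 (exemption does not apply)
Ashby County levy = $569,060 × 0.01084 = $6,168.6104

$6,169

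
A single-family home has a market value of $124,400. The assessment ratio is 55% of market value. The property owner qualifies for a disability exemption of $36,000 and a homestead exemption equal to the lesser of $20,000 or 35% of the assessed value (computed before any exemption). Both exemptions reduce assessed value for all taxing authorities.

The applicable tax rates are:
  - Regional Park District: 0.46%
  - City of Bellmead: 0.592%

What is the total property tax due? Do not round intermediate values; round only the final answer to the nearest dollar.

$131

Assessed value = $124,400 × 0.55 = $68,420
Homestead exemption = min($20,000, 35% × $68,420) = min($20,000, $23,947) = $20,000 (dollar cap binds)
Taxable value = $68,420 − $36,000 − $20,000 = $12,420
Regional Park District: $12,420 × 0.0046 = $57.132
City of Bellmead: $12,420 × 0.00592 = $73.5264
Total = $130.6584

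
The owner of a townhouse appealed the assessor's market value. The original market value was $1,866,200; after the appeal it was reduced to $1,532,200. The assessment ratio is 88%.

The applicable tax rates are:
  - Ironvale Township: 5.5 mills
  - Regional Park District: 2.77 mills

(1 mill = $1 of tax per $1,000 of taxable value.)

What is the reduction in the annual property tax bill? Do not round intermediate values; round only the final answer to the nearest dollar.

$2,431

Old assessed value = $1,866,200 × 0.88 = $1,642,256
New assessed value = $1,532,200 × 0.88 = $1,348,336
Combined rate = 0.0055 + 0.00277 = 0.00827
Old tax = $1,642,256 × 0.00827 = $13,581.45712
New tax = $1,348,336 × 0.00827 = $11,150.73872
Reduction = $13,581.45712 − $11,150.73872 = $2,430.7184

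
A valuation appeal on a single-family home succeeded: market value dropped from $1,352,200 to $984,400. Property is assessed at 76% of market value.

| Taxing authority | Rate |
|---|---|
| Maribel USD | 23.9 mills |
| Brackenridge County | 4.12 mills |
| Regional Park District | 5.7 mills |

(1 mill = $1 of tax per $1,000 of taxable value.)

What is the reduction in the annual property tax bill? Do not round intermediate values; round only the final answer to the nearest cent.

$9,425.68

Old assessed value = $1,352,200 × 0.76 = $1,027,672
New assessed value = $984,400 × 0.76 = $748,144
Combined rate = 0.0239 + 0.00412 + 0.0057 = 0.03372
Old tax = $1,027,672 × 0.03372 = $34,653.09984
New tax = $748,144 × 0.03372 = $25,227.41568
Reduction = $34,653.09984 − $25,227.41568 = $9,425.68416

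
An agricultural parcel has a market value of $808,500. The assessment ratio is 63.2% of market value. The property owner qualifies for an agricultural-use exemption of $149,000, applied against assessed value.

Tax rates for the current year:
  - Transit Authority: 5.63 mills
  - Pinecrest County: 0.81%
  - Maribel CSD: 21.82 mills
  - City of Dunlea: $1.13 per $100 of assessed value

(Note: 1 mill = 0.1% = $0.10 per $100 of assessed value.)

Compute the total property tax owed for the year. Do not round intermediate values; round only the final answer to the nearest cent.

Assessed value = $808,500 × 0.632 = $510,972
Taxable value = $510,972 − $149,000 = $361,972
Transit Authority: $361,972 × 0.00563 = $2,037.90236
Pinecrest County: $361,972 × 0.0081 = $2,931.9732
Maribel CSD: $361,972 × 0.02182 = $7,898.22904
City of Dunlea: $361,972 × 0.0113 = $4,090.2836
Total = $16,958.3882

$16,958.39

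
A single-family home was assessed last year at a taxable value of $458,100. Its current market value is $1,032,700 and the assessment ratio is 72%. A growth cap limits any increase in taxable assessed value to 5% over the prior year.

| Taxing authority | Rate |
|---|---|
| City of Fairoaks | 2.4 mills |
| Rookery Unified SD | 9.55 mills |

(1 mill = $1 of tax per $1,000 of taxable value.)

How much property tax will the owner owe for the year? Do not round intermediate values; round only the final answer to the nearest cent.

$5,748.01

Uncapped assessed value = $1,032,700 × 0.72 = $743,544
Cap limit = $458,100 × 1.05 = $481,005
Taxable assessed value = min($743,544, $481,005) = $481,005 (cap binds)
City of Fairoaks: $481,005 × 0.0024 = $1,154.412
Rookery Unified SD: $481,005 × 0.00955 = $4,593.59775
Total = $5,748.00975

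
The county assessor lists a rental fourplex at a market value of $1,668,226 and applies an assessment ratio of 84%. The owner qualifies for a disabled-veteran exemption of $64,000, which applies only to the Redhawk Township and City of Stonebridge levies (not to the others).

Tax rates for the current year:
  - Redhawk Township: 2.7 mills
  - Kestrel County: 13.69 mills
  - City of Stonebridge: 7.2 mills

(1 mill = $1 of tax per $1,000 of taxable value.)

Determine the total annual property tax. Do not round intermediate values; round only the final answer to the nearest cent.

Assessed value = $1,668,226 × 0.84 = $1,401,309.84
Redhawk Township: ($1,401,309.84 − $64,000) × 0.0027 = $1,337,309.84 × 0.0027 = $3,610.736568
Kestrel County: $1,401,309.84 × 0.01369 = $19,183.9317096
City of Stonebridge: ($1,401,309.84 − $64,000) × 0.0072 = $1,337,309.84 × 0.0072 = $9,628.630848
Total = $32,423.2991256

$32,423.30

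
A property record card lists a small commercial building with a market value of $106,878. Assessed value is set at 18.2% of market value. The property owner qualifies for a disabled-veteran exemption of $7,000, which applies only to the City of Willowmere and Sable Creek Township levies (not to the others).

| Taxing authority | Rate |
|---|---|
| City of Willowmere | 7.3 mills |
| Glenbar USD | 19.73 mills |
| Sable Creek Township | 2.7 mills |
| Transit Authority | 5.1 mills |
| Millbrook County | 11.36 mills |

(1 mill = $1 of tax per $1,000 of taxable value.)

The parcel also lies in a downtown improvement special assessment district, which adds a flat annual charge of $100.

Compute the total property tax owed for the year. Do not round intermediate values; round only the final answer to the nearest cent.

$928.48

Assessed value = $106,878 × 0.182 = $19,451.796
City of Willowmere: ($19,451.796 − $7,000) × 0.0073 = $12,451.796 × 0.0073 = $90.8981108
Glenbar USD: $19,451.796 × 0.01973 = $383.78393508
Sable Creek Township: ($19,451.796 − $7,000) × 0.0027 = $12,451.796 × 0.0027 = $33.6198492
Transit Authority: $19,451.796 × 0.0051 = $99.2041596
Millbrook County: $19,451.796 × 0.01136 = $220.97240256
Levies subtotal = $828.47845724
Total = $828.47845724 + $100 = $928.47845724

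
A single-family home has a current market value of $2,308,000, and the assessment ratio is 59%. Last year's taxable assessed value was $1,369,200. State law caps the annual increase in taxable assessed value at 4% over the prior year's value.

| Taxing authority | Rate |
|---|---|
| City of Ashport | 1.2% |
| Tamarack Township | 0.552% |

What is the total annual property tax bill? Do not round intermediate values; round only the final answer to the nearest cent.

Uncapped assessed value = $2,308,000 × 0.59 = $1,361,720
Cap limit = $1,369,200 × 1.04 = $1,423,968
Taxable assessed value = min($1,361,720, $1,423,968) = $1,361,720 (cap does not bind)
City of Ashport: $1,361,720 × 0.012 = $16,340.64
Tamarack Township: $1,361,720 × 0.00552 = $7,516.6944
Total = $23,857.3344

$23,857.33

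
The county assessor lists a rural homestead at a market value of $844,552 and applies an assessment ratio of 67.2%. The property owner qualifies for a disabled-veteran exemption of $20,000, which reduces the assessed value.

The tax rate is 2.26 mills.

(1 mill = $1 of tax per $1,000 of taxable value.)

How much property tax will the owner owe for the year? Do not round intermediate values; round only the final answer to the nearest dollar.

$1,237

Assessed value = $844,552 × 0.672 = $567,538.944
Taxable value = $567,538.944 − $20,000 = $547,538.944
Tax = $547,538.944 × 0.00226 = $1,237.43801344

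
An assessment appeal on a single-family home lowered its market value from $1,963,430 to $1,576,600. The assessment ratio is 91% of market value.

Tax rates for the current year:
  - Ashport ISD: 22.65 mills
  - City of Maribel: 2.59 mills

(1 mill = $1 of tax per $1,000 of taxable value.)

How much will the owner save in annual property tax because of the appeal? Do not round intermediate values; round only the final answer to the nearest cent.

Old assessed value = $1,963,430 × 0.91 = $1,786,721.3
New assessed value = $1,576,600 × 0.91 = $1,434,706
Combined rate = 0.02265 + 0.00259 = 0.02524
Old tax = $1,786,721.3 × 0.02524 = $45,096.845612
New tax = $1,434,706 × 0.02524 = $36,211.97944
Reduction = $45,096.845612 − $36,211.97944 = $8,884.866172

$8,884.87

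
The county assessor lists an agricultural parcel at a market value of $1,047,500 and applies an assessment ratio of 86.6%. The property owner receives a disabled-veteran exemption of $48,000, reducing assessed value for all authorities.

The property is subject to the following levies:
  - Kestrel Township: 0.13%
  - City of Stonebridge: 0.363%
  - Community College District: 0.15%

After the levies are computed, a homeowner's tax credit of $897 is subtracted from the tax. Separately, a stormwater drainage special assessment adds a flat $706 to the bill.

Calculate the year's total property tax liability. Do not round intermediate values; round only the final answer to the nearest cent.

$5,333.24

Assessed value = $1,047,500 × 0.866 = $907,135
Taxable value = $907,135 − $48,000 = $859,135
Kestrel Township: $859,135 × 0.0013 = $1,116.8755
City of Stonebridge: $859,135 × 0.00363 = $3,118.66005
Community College District: $859,135 × 0.0015 = $1,288.7025
Levies subtotal = $5,524.23805
After credit = $5,524.23805 − $897 = $4,627.23805
Total = $4,627.23805 + $706 = $5,333.23805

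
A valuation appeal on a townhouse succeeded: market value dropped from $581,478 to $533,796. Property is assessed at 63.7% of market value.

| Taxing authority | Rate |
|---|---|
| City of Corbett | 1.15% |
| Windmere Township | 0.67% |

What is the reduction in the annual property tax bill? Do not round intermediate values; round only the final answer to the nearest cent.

Old assessed value = $581,478 × 0.637 = $370,401.486
New assessed value = $533,796 × 0.637 = $340,028.052
Combined rate = 0.0115 + 0.0067 = 0.0182
Old tax = $370,401.486 × 0.0182 = $6,741.3070452
New tax = $340,028.052 × 0.0182 = $6,188.5105464
Reduction = $6,741.3070452 − $6,188.5105464 = $552.7964988

$552.80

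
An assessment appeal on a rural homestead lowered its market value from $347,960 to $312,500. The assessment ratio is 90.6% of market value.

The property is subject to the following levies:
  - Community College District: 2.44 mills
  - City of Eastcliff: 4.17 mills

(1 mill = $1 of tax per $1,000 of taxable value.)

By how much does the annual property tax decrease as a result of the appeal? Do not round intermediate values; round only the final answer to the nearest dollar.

Old assessed value = $347,960 × 0.906 = $315,251.76
New assessed value = $312,500 × 0.906 = $283,125
Combined rate = 0.00244 + 0.00417 = 0.00661
Old tax = $315,251.76 × 0.00661 = $2,083.8141336
New tax = $283,125 × 0.00661 = $1,871.45625
Reduction = $2,083.8141336 − $1,871.45625 = $212.3578836

$212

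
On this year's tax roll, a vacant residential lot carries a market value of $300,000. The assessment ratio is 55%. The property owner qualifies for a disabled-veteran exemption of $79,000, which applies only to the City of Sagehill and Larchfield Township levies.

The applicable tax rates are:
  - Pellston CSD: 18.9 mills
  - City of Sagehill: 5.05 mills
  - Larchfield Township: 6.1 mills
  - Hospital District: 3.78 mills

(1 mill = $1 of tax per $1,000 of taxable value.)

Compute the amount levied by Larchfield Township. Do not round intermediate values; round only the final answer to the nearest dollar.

$525

Assessed value = $300,000 × 0.55 = $165,000
Larchfield Township taxable value = $165,000 − $79,000 = $86,000
Larchfield Township levy = $86,000 × 0.0061 = $524.6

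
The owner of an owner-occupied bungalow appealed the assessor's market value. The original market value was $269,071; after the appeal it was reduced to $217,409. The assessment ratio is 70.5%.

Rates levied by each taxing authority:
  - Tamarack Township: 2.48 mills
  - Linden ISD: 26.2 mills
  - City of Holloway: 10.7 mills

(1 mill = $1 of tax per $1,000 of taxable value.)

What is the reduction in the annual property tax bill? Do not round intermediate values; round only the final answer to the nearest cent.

Old assessed value = $269,071 × 0.705 = $189,695.055
New assessed value = $217,409 × 0.705 = $153,273.345
Combined rate = 0.00248 + 0.0262 + 0.0107 = 0.03938
Old tax = $189,695.055 × 0.03938 = $7,470.1912659
New tax = $153,273.345 × 0.03938 = $6,035.9043261
Reduction = $7,470.1912659 − $6,035.9043261 = $1,434.2869398

$1,434.29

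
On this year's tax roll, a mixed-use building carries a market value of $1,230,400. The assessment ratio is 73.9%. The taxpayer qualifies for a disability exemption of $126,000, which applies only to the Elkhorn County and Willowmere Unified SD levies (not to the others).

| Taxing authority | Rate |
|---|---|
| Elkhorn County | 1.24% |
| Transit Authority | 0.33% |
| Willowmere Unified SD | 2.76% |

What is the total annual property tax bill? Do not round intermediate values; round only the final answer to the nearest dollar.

Assessed value = $1,230,400 × 0.739 = $909,265.6
Elkhorn County: ($909,265.6 − $126,000) × 0.0124 = $783,265.6 × 0.0124 = $9,712.49344
Transit Authority: $909,265.6 × 0.0033 = $3,000.57648
Willowmere Unified SD: ($909,265.6 − $126,000) × 0.0276 = $783,265.6 × 0.0276 = $21,618.13056
Total = $34,331.20048

$34,331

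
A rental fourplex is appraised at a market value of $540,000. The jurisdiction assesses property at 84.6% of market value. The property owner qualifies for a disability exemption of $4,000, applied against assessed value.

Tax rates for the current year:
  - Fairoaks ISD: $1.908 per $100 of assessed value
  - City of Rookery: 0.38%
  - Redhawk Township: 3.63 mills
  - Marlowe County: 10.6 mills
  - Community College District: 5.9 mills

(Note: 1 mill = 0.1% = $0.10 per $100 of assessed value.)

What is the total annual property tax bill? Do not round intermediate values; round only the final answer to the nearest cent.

$19,476.65

Assessed value = $540,000 × 0.846 = $456,840
Taxable value = $456,840 − $4,000 = $452,840
Fairoaks ISD: $452,840 × 0.01908 = $8,640.1872
City of Rookery: $452,840 × 0.0038 = $1,720.792
Redhawk Township: $452,840 × 0.00363 = $1,643.8092
Marlowe County: $452,840 × 0.0106 = $4,800.104
Community College District: $452,840 × 0.0059 = $2,671.756
Total = $19,476.6484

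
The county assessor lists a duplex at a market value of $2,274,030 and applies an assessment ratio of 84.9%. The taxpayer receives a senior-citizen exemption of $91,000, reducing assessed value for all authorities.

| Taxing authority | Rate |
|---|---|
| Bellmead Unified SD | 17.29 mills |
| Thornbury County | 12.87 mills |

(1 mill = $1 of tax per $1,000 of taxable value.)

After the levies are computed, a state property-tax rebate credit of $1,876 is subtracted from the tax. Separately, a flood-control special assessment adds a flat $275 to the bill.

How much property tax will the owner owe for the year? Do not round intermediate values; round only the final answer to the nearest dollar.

Assessed value = $2,274,030 × 0.849 = $1,930,651.47
Taxable value = $1,930,651.47 − $91,000 = $1,839,651.47
Bellmead Unified SD: $1,839,651.47 × 0.01729 = $31,807.5739163
Thornbury County: $1,839,651.47 × 0.01287 = $23,676.3144189
Levies subtotal = $55,483.8883352
After credit = $55,483.8883352 − $1,876 = $53,607.8883352
Total = $53,607.8883352 + $275 = $53,882.8883352

$53,883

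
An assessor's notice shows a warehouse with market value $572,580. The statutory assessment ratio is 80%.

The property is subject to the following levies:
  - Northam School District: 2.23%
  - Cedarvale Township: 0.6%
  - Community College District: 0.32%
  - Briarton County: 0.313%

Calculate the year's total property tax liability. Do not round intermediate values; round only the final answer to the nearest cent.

$15,862.76

Assessed value = $572,580 × 0.8 = $458,064
Northam School District: $458,064 × 0.0223 = $10,214.8272
Cedarvale Township: $458,064 × 0.006 = $2,748.384
Community College District: $458,064 × 0.0032 = $1,465.8048
Briarton County: $458,064 × 0.00313 = $1,433.74032
Total = $10,214.8272 + $2,748.384 + $1,465.8048 + $1,433.74032 = $15,862.75632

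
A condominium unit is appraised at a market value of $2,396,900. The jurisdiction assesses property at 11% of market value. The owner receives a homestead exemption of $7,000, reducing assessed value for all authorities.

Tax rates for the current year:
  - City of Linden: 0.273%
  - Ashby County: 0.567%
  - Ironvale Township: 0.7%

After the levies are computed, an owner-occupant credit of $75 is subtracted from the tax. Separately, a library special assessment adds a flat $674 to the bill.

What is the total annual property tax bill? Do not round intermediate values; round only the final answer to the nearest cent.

Assessed value = $2,396,900 × 0.11 = $263,659
Taxable value = $263,659 − $7,000 = $256,659
City of Linden: $256,659 × 0.00273 = $700.67907
Ashby County: $256,659 × 0.00567 = $1,455.25653
Ironvale Township: $256,659 × 0.007 = $1,796.613
Levies subtotal = $3,952.5486
After credit = $3,952.5486 − $75 = $3,877.5486
Total = $3,877.5486 + $674 = $4,551.5486

$4,551.55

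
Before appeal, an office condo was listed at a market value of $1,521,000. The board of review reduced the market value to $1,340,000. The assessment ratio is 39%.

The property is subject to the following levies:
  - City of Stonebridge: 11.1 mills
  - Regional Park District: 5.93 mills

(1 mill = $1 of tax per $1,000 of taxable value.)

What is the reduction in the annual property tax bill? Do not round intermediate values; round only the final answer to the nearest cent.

$1,202.15

Old assessed value = $1,521,000 × 0.39 = $593,190
New assessed value = $1,340,000 × 0.39 = $522,600
Combined rate = 0.0111 + 0.00593 = 0.01703
Old tax = $593,190 × 0.01703 = $10,102.0257
New tax = $522,600 × 0.01703 = $8,899.878
Reduction = $10,102.0257 − $8,899.878 = $1,202.1477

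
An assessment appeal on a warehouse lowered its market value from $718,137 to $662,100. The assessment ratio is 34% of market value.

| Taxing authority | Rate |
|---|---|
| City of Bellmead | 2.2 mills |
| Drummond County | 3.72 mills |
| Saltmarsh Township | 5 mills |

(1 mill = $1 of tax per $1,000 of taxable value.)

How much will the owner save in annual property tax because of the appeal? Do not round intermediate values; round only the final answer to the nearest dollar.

Old assessed value = $718,137 × 0.34 = $244,166.58
New assessed value = $662,100 × 0.34 = $225,114
Combined rate = 0.0022 + 0.00372 + 0.005 = 0.01092
Old tax = $244,166.58 × 0.01092 = $2,666.2990536
New tax = $225,114 × 0.01092 = $2,458.24488
Reduction = $2,666.2990536 − $2,458.24488 = $208.0541736

$208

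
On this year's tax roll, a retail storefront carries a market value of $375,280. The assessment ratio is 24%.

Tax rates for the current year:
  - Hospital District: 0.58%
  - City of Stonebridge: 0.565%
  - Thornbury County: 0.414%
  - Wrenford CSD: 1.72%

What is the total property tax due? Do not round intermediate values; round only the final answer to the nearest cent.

Assessed value = $375,280 × 0.24 = $90,067.2
Hospital District: $90,067.2 × 0.0058 = $522.38976
City of Stonebridge: $90,067.2 × 0.00565 = $508.87968
Thornbury County: $90,067.2 × 0.00414 = $372.878208
Wrenford CSD: $90,067.2 × 0.0172 = $1,549.15584
Total = $522.38976 + $508.87968 + $372.878208 + $1,549.15584 = $2,953.303488

$2,953.30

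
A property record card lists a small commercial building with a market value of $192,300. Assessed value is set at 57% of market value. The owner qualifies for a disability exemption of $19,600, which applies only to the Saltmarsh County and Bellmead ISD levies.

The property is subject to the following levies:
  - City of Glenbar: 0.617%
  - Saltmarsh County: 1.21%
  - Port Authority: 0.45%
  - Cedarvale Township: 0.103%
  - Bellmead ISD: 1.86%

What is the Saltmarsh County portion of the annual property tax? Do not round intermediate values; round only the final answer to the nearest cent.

Assessed value = $192,300 × 0.57 = $109,611
Saltmarsh County taxable value = $109,611 − $19,600 = $90,011
Saltmarsh County levy = $90,011 × 0.0121 = $1,089.1331

$1,089.13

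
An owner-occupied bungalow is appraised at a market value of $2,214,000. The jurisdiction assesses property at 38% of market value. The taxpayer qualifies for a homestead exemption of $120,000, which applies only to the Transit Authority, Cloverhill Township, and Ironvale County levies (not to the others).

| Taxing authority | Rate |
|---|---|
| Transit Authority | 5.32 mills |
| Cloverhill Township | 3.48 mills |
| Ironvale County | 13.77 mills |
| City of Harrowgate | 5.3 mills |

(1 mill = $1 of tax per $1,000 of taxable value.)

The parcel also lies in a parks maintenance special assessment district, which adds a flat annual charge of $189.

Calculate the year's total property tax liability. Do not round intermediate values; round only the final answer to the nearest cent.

Assessed value = $2,214,000 × 0.38 = $841,320
Transit Authority: ($841,320 − $120,000) × 0.00532 = $721,320 × 0.00532 = $3,837.4224
Cloverhill Township: ($841,320 − $120,000) × 0.00348 = $721,320 × 0.00348 = $2,510.1936
Ironvale County: ($841,320 − $120,000) × 0.01377 = $721,320 × 0.01377 = $9,932.5764
City of Harrowgate: $841,320 × 0.0053 = $4,458.996
Levies subtotal = $20,739.1884
Total = $20,739.1884 + $189 = $20,928.1884

$20,928.19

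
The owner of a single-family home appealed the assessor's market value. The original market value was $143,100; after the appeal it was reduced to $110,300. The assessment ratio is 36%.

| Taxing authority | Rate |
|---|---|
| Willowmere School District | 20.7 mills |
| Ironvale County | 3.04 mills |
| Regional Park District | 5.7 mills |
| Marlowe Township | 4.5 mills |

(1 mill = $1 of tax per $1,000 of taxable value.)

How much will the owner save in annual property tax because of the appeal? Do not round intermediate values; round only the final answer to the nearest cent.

Old assessed value = $143,100 × 0.36 = $51,516
New assessed value = $110,300 × 0.36 = $39,708
Combined rate = 0.0207 + 0.00304 + 0.0057 + 0.0045 = 0.03394
Old tax = $51,516 × 0.03394 = $1,748.45304
New tax = $39,708 × 0.03394 = $1,347.68952
Reduction = $1,748.45304 − $1,347.68952 = $400.76352

$400.76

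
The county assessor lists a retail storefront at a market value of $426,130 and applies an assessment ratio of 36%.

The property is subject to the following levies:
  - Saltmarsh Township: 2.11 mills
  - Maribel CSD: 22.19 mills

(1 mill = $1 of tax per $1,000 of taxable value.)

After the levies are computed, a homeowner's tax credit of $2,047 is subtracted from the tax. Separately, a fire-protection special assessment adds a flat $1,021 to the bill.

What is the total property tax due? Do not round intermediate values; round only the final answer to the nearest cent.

Assessed value = $426,130 × 0.36 = $153,406.8
Saltmarsh Township: $153,406.8 × 0.00211 = $323.688348
Maribel CSD: $153,406.8 × 0.02219 = $3,404.096892
Levies subtotal = $3,727.78524
After credit = $3,727.78524 − $2,047 = $1,680.78524
Total = $1,680.78524 + $1,021 = $2,701.78524

$2,701.79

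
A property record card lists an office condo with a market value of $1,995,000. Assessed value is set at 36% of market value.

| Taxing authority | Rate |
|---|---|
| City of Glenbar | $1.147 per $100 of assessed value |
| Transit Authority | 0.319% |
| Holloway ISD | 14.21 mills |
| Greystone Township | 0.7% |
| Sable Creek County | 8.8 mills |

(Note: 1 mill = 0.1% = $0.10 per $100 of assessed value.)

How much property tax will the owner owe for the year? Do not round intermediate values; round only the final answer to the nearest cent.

Assessed value = $1,995,000 × 0.36 = $718,200
City of Glenbar: $718,200 × 0.01147 = $8,237.754
Transit Authority: $718,200 × 0.00319 = $2,291.058
Holloway ISD: $718,200 × 0.01421 = $10,205.622
Greystone Township: $718,200 × 0.007 = $5,027.4
Sable Creek County: $718,200 × 0.0088 = $6,320.16
Total = $32,081.994

$32,081.99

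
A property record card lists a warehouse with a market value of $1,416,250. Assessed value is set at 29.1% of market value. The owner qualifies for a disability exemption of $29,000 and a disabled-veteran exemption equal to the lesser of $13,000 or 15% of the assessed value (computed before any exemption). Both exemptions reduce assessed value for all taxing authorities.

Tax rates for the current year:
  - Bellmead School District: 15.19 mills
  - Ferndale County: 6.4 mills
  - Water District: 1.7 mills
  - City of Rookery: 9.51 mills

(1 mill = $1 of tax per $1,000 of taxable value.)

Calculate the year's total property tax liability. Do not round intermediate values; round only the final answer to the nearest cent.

Assessed value = $1,416,250 × 0.291 = $412,128.75
Disabled-veteran exemption = min($13,000, 15% × $412,128.75) = min($13,000, $61,819.3125) = $13,000 (dollar cap binds)
Taxable value = $412,128.75 − $29,000 − $13,000 = $370,128.75
Bellmead School District: $370,128.75 × 0.01519 = $5,622.2557125
Ferndale County: $370,128.75 × 0.0064 = $2,368.824
Water District: $370,128.75 × 0.0017 = $629.218875
City of Rookery: $370,128.75 × 0.00951 = $3,519.9244125
Total = $12,140.223

$12,140.22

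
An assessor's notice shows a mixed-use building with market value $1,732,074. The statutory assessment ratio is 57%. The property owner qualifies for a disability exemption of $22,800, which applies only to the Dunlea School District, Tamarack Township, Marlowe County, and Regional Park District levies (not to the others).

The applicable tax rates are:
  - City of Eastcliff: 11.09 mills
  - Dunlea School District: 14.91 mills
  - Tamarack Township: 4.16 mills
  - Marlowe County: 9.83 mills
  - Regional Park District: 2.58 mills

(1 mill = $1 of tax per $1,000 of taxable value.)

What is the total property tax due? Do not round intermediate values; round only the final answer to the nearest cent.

Assessed value = $1,732,074 × 0.57 = $987,282.18
City of Eastcliff: $987,282.18 × 0.01109 = $10,948.9593762
Dunlea School District: ($987,282.18 − $22,800) × 0.01491 = $964,482.18 × 0.01491 = $14,380.4293038
Tamarack Township: ($987,282.18 − $22,800) × 0.00416 = $964,482.18 × 0.00416 = $4,012.2458688
Marlowe County: ($987,282.18 − $22,800) × 0.00983 = $964,482.18 × 0.00983 = $9,480.8598294
Regional Park District: ($987,282.18 − $22,800) × 0.00258 = $964,482.18 × 0.00258 = $2,488.3640244
Total = $41,310.8584026

$41,310.86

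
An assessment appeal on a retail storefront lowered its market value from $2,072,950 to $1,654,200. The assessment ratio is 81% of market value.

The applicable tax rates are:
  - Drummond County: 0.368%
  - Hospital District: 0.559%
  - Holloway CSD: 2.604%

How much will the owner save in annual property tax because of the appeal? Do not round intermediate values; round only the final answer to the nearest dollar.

Old assessed value = $2,072,950 × 0.81 = $1,679,089.5
New assessed value = $1,654,200 × 0.81 = $1,339,902
Combined rate = 0.00368 + 0.00559 + 0.02604 = 0.03531
Old tax = $1,679,089.5 × 0.03531 = $59,288.650245
New tax = $1,339,902 × 0.03531 = $47,311.93962
Reduction = $59,288.650245 − $47,311.93962 = $11,976.710625

$11,977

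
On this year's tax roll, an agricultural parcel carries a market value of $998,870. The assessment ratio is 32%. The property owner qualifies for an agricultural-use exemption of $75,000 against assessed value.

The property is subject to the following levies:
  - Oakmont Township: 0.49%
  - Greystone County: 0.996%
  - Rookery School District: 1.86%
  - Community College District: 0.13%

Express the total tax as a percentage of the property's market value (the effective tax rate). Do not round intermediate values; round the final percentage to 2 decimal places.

Assessed value = $998,870 × 0.32 = $319,638.4
Taxable value = $319,638.4 − $75,000 = $244,638.4
Oakmont Township: $244,638.4 × 0.0049 = $1,198.72816
Greystone County: $244,638.4 × 0.00996 = $2,436.598464
Rookery School District: $244,638.4 × 0.0186 = $4,550.27424
Community College District: $244,638.4 × 0.0013 = $318.02992
Total tax = $8,503.630784
Effective rate = $8,503.630784 ÷ $998,870 = 0.85% of market value

0.85%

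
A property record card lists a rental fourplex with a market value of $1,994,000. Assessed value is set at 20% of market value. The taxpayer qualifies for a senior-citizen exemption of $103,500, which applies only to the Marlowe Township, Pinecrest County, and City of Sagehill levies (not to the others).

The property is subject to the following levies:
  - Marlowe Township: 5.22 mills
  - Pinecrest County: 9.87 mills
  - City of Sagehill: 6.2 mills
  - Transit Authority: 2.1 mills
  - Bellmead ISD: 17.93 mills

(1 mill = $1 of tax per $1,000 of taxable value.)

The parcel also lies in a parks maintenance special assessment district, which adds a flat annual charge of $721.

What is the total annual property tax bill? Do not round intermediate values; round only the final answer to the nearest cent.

$14,995.90

Assessed value = $1,994,000 × 0.2 = $398,800
Marlowe Township: ($398,800 − $103,500) × 0.00522 = $295,300 × 0.00522 = $1,541.466
Pinecrest County: ($398,800 − $103,500) × 0.00987 = $295,300 × 0.00987 = $2,914.611
City of Sagehill: ($398,800 − $103,500) × 0.0062 = $295,300 × 0.0062 = $1,830.86
Transit Authority: $398,800 × 0.0021 = $837.48
Bellmead ISD: $398,800 × 0.01793 = $7,150.484
Levies subtotal = $14,274.901
Total = $14,274.901 + $721 = $14,995.901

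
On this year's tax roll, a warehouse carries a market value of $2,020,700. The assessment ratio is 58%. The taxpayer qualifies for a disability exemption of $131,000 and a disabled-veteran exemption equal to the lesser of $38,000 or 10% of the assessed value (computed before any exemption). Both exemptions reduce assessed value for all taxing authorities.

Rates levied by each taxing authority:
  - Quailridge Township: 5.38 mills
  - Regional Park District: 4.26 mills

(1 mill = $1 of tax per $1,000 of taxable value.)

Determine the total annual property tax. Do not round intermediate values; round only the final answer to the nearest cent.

Assessed value = $2,020,700 × 0.58 = $1,172,006
Disabled-veteran exemption = min($38,000, 10% × $1,172,006) = min($38,000, $117,200.6) = $38,000 (dollar cap binds)
Taxable value = $1,172,006 − $131,000 − $38,000 = $1,003,006
Quailridge Township: $1,003,006 × 0.00538 = $5,396.17228
Regional Park District: $1,003,006 × 0.00426 = $4,272.80556
Total = $9,668.97784

$9,668.98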